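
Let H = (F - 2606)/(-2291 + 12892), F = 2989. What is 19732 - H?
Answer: 209178549/10601 ≈ 19732.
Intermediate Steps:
H = 383/10601 (H = (2989 - 2606)/(-2291 + 12892) = 383/10601 ≈ 0.036129)
19732 - H = 19732 - 1*383/10601 = 19732 - 383/10601 = 209178549/10601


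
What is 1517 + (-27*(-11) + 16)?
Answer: 1830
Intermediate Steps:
1517 + (-27*(-11) + 16) = 1517 + (297 + 16) = 1517 + 313 = 1830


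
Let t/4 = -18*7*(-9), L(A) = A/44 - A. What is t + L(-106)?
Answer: 102071/22 ≈ 4639.6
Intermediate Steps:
L(A) = -43*A/44 (L(A) = A*(1/44) - A = A/44 - A = -43*A/44)
t = 4536 (t = 4*(-18*7*(-9)) = 4*(-126*(-9)) = 4*1134 = 4536)
t + L(-106) = 4536 - 43/44*(-106) = 4536 + 2279/22 = 102071/22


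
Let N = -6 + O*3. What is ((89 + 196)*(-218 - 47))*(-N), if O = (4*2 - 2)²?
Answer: 7703550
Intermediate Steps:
O = 36 (O = (8 - 2)² = 6² = 36)
N = 102 (N = -6 + 36*3 = -6 + 108 = 102)
((89 + 196)*(-218 - 47))*(-N) = ((89 + 196)*(-218 - 47))*(-1*102) = (285*(-265))*(-102) = -75525*(-102) = 7703550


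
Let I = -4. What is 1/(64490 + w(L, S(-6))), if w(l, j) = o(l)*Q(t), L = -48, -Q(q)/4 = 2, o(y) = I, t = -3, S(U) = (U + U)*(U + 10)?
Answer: 1/64522 ≈ 1.5499e-5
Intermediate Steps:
S(U) = 2*U*(10 + U) (S(U) = (2*U)*(10 + U) = 2*U*(10 + U))
o(y) = -4
Q(q) = -8 (Q(q) = -4*2 = -8)
w(l, j) = 32 (w(l, j) = -4*(-8) = 32)
1/(64490 + w(L, S(-6))) = 1/(64490 + 32) = 1/64522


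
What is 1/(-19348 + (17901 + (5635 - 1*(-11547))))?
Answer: 1/15735 ≈ 6.3553e-5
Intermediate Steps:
1/(-19348 + (17901 + (5635 - 1*(-11547)))) = 1/(-19348 + (17901 + (5635 + 11547))) = 1/(-19348 + (17901 + 17182)) = 1/(-19348 + 35083) = 1/15735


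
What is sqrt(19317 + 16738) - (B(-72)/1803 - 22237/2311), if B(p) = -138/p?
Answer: 481066579/50000796 + sqrt(36055) ≈ 199.50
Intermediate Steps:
sqrt(19317 + 16738) - (B(-72)/1803 - 22237/2311) = sqrt(19317 + 16738) - (-138/(-72)/1803 - 22237/2311) = sqrt(36055) - (-138*(-1/72)*(1/1803) - 22237*1/2311) = sqrt(36055) - ((23/12)*(1/1803) - 22237/2311) = sqrt(36055) - (23/21636 - 22237/2311) = sqrt(36055) - 1*(-481066579/50000796) = sqrt(36055) + 481066579/50000796 = 481066579/50000796 + sqrt(36055)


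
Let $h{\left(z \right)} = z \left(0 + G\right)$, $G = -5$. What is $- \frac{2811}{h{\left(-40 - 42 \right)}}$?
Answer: $- \frac{2811}{410} \approx -6.8561$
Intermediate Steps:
$h{\left(z \right)} = - 5 z$ ($h{\left(z \right)} = z \left(0 - 5\right) = z \left(-5\right) = - 5 z$)
$- \frac{2811}{h{\left(-40 - 42 \right)}} = - \frac{2811}{\left(-5\right) \left(-40 - 42\right)} = - \frac{2811}{\left(-5\right) \left(-82\right)} = - \frac{2811}{410}$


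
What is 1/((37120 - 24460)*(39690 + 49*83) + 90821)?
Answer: 1/554054441 ≈ 1.8049e-9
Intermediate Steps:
1/((37120 - 24460)*(39690 + 49*83) + 90821) = 1/(12660*(39690 + 4067) + 90821) = 1/(12660*43757 + 90821) = 1/(553963620 + 90821) = 1/554054441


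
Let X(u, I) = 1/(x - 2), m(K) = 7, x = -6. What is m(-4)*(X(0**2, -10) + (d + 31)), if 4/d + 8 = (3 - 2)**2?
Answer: 1697/8 ≈ 212.13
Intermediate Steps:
d = -4/7 (d = 4/(-8 + (3 - 2)**2) = 4/(-8 + 1**2) = 4/(-8 + 1) = 4/(-7) = 4*(-1/7) = -4/7 ≈ -0.57143)
X(u, I) = -1/8 (X(u, I) = 1/(-6 - 2) = 1/(-8) = -1/8)
m(-4)*(X(0**2, -10) + (d + 31)) = 7*(-1/8 + (-4/7 + 31)) = 7*(-1/8 + 213/7) = 7*(1697/56) = 1697/8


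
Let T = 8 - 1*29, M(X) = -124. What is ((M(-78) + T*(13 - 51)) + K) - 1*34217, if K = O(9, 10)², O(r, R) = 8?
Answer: -33479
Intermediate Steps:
T = -21 (T = 8 - 29 = -21)
K = 64 (K = 8² = 64)
((M(-78) + T*(13 - 51)) + K) - 1*34217 = ((-124 - 21*(13 - 51)) + 64) - 1*34217 = ((-124 - 21*(-38)) + 64) - 34217 = ((-124 + 798) + 64) - 34217 = (674 + 64) - 34217 = 738 - 34217 = -33479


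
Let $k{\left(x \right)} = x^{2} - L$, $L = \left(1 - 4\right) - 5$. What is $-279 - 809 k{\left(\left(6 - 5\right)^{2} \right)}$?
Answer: $-7560$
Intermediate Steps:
$L = -8$ ($L = \left(1 - 4\right) - 5 = -3 - 5 = -8$)
$k{\left(x \right)} = 8 + x^{2}$ ($k{\left(x \right)} = x^{2} - -8 = x^{2} + 8 = 8 + x^{2}$)
$-279 - 809 k{\left(\left(6 - 5\right)^{2} \right)} = -279 - 809 \left(8 + \left(\left(6 - 5\right)^{2}\right)^{2}\right) = -279 - 809 \left(8 + \left(1^{2}\right)^{2}\right) = -279 - 809 \left(8 + 1^{2}\right) = -279 - 809 \left(8 + 1\right) = -279 - 7281 = -7560$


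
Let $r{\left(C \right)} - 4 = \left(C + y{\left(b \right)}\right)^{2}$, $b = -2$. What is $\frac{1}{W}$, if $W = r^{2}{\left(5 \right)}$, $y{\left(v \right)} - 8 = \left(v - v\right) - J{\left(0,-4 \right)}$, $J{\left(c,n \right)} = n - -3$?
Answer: $\frac{1}{40000} \approx 2.5 \cdot 10^{-5}$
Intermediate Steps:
$J{\left(c,n \right)} = 3 + n$ ($J{\left(c,n \right)} = n + 3 = 3 + n$)
$y{\left(v \right)} = 9$ ($y{\left(v \right)} = 8 + \left(\left(v - v\right) - \left(3 - 4\right)\right) = 8 + \left(0 - -1\right) = 8 + \left(0 + 1\right) = 8 + 1 = 9$)
$r{\left(C \right)} = 4 + \left(9 + C\right)^{2}$ ($r{\left(C \right)} = 4 + \left(C + 9\right)^{2} = 4 + \left(9 + C\right)^{2}$)
$W = 40000$ ($W = \left(4 + \left(9 + 5\right)^{2}\right)^{2} = \left(4 + 14^{2}\right)^{2} = \left(4 + 196\right)^{2} = 200^{2} = 40000$)
$\frac{1}{W} = \frac{1}{40000}$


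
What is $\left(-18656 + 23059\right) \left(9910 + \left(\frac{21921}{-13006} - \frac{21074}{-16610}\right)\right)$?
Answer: $\frac{673270250083093}{15430690} \approx 4.3632 \cdot 10^{7}$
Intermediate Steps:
$\left(-18656 + 23059\right) \left(9910 + \left(\frac{21921}{-13006} - \frac{21074}{-16610}\right)\right) = 4403 \left(9910 + \left(21921 \left(- \frac{1}{13006}\right) - - \frac{10537}{8305}\right)\right) = 4403 \left(9910 + \left(- \frac{21921}{13006} + \frac{10537}{8305}\right)\right) = 4403 \left(9910 - \frac{45009683}{108014830}\right) = 4403 \cdot \frac{1070381955617}{108014830} = \frac{673270250083093}{15430690}$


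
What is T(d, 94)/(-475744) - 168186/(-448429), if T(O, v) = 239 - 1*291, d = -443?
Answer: 20009199673/53334351544 ≈ 0.37517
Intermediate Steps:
T(O, v) = -52 (T(O, v) = 239 - 291 = -52)
T(d, 94)/(-475744) - 168186/(-448429) = -52/(-475744) - 168186/(-448429) = -52*(-1/475744) - 168186*(-1/448429) = 13/118936 + 168186/448429 = 20009199673/53334351544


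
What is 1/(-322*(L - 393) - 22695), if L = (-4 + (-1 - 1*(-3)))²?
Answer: 1/102563 ≈ 9.7501e-6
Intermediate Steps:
L = 4 (L = (-4 + (-1 + 3))² = (-4 + 2)² = (-2)² = 4)
1/(-322*(L - 393) - 22695) = 1/(-322*(4 - 393) - 22695) = 1/(-322*(-389) - 22695) = 1/(125258 - 22695) = 1/102563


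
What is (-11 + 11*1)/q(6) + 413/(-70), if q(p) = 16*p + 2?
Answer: -59/10 ≈ -5.9000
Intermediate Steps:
q(p) = 2 + 16*p
(-11 + 11*1)/q(6) + 413/(-70) = (-11 + 11*1)/(2 + 16*6) + 413/(-70) = (-11 + 11)/(2 + 96) + 413*(-1/70) = 0/98 - 59/10 = 0*(1/98) - 59/10 = 0 - 59/10 = -59/10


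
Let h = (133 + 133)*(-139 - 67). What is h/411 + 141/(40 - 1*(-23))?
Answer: -125711/959 ≈ -131.09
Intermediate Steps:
h = -54796 (h = 266*(-206) = -54796)
h/411 + 141/(40 - 1*(-23)) = -54796/411 + 141/(40 - 1*(-23)) = -54796*1/411 + 141/(40 + 23) = -54796/411 + 141/63 = -54796/411 + 141*(1/63) = -54796/411 + 47/21 = -125711/959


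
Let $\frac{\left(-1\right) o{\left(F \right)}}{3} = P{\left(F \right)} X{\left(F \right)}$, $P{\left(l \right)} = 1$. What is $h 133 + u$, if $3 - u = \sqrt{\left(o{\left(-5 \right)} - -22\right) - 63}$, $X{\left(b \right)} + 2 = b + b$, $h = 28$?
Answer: $3727 - i \sqrt{5} \approx 3727.0 - 2.2361 i$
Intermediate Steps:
$X{\left(b \right)} = -2 + 2 b$ ($X{\left(b \right)} = -2 + \left(b + b\right) = -2 + 2 b$)
$o{\left(F \right)} = 6 - 6 F$ ($o{\left(F \right)} = - 3 \cdot 1 \left(-2 + 2 F\right) = - 3 \left(-2 + 2 F\right) = 6 - 6 F$)
$u = 3 - i \sqrt{5}$ ($u = 3 - \sqrt{\left(\left(6 - -30\right) - -22\right) - 63} = 3 - \sqrt{\left(\left(6 + 30\right) + 22\right) - 63} = 3 - \sqrt{\left(36 + 22\right) - 63} = 3 - \sqrt{58 - 63} = 3 - \sqrt{-5} = 3 - i \sqrt{5} \approx 3.0 - 2.2361 i$)
$h 133 + u = 28 \cdot 133 + \left(3 - i \sqrt{5}\right) = 3724 + \left(3 - i \sqrt{5}\right) = 3727 - i \sqrt{5}$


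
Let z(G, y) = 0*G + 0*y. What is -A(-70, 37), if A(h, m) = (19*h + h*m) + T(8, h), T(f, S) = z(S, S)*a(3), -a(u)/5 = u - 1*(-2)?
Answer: 3920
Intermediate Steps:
z(G, y) = 0 (z(G, y) = 0 + 0 = 0)
a(u) = -10 - 5*u (a(u) = -5*(u - 1*(-2)) = -5*(u + 2) = -5*(2 + u) = -10 - 5*u)
T(f, S) = 0 (T(f, S) = 0*(-10 - 5*3) = 0*(-10 - 15) = 0*(-25) = 0)
A(h, m) = 19*h + h*m (A(h, m) = (19*h + h*m) + 0 = 19*h + h*m)
-A(-70, 37) = -(-70)*(19 + 37) = -(-70)*56 = -1*(-3920) = 3920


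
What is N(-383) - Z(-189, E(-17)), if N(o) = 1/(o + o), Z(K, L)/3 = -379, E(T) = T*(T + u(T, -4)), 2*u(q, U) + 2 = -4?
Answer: 870941/766 ≈ 1137.0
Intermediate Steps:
u(q, U) = -3 (u(q, U) = -1 + (1/2)*(-4) = -1 - 2 = -3)
E(T) = T*(-3 + T) (E(T) = T*(T - 3) = T*(-3 + T))
Z(K, L) = -1137 (Z(K, L) = 3*(-379) = -1137)
N(o) = 1/(2*o)
N(-383) - Z(-189, E(-17)) = (1/2)/(-383) - 1*(-1137) = (1/2)*(-1/383) + 1137 = -1/766 + 1137 = 870941/766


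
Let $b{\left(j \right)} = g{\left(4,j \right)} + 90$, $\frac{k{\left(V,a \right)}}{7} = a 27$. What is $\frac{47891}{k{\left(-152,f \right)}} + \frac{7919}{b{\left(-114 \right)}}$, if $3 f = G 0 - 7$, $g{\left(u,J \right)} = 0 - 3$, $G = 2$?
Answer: $- \frac{224746}{12789} \approx -17.573$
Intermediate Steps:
$g{\left(u,J \right)} = -3$
$f = - \frac{7}{3}$ ($f = \frac{2 \cdot 0 - 7}{3} = \frac{0 - 7}{3} = \frac{1}{3} \left(-7\right) = - \frac{7}{3} \approx -2.3333$)
$k{\left(V,a \right)} = 189 a$ ($k{\left(V,a \right)} = 7 a 27 = 7 \cdot 27 a = 189 a$)
$b{\left(j \right)} = 87$ ($b{\left(j \right)} = -3 + 90 = 87$)
$\frac{47891}{k{\left(-152,f \right)}} + \frac{7919}{b{\left(-114 \right)}} = \frac{47891}{189 \left(- \frac{7}{3}\right)} + \frac{7919}{87} = \frac{47891}{-441} + 7919 \cdot \frac{1}{87} = 47891 \left(- \frac{1}{441}\right) + \frac{7919}{87} = - \frac{47891}{441} + \frac{7919}{87} = - \frac{224746}{12789}$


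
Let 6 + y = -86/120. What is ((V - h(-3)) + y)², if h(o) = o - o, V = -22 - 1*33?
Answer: 13712209/3600 ≈ 3808.9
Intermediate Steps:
V = -55 (V = -22 - 33 = -55)
h(o) = 0
y = -403/60 (y = -6 - 86/120 = -6 - 86*1/120 = -6 - 43/60 = -403/60 ≈ -6.7167)
((V - h(-3)) + y)² = ((-55 - 1*0) - 403/60)² = ((-55 + 0) - 403/60)² = (-55 - 403/60)² = (-3703/60)² = 13712209/3600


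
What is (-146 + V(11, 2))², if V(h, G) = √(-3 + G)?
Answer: (146 - I)² ≈ 21315.0 - 292.0*I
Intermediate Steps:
(-146 + V(11, 2))² = (-146 + √(-3 + 2))² = (-146 + √(-1))² = (-146 + I)²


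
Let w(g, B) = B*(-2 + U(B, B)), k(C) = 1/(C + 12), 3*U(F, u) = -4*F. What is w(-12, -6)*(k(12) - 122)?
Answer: 8781/2 ≈ 4390.5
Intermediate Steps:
U(F, u) = -4*F/3 (U(F, u) = (-4*F)/3 = -4*F/3)
k(C) = 1/(12 + C)
w(g, B) = B*(-2 - 4*B/3)
w(-12, -6)*(k(12) - 122) = (-⅔*(-6)*(3 + 2*(-6)))*(1/(12 + 12) - 122) = (-⅔*(-6)*(3 - 12))*(1/24 - 122) = (-⅔*(-6)*(-9))*(1/24 - 122) = -36*(-2927/24) = 8781/2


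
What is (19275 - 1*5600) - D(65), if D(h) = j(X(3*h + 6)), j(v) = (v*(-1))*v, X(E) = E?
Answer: 54076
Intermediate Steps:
j(v) = -v² (j(v) = (-v)*v = -v²)
D(h) = -(6 + 3*h)² (D(h) = -(3*h + 6)² = -(6 + 3*h)²)
(19275 - 1*5600) - D(65) = (19275 - 1*5600) - (-9)*(2 + 65)² = (19275 - 5600) - (-9)*67² = 13675 - (-9)*4489 = 13675 - 1*(-40401) = 13675 + 40401 = 54076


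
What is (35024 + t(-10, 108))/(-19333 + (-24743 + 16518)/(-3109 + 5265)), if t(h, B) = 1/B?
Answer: -291259661/160804953 ≈ -1.8113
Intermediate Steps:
(35024 + t(-10, 108))/(-19333 + (-24743 + 16518)/(-3109 + 5265)) = (35024 + 1/108)/(-19333 + (-24743 + 16518)/(-3109 + 5265)) = (35024 + 1/108)/(-19333 - 8225/2156) = 3782593/(108*(-19333 - 8225*1/2156)) = 3782593/(108*(-19333 - 1175/308)) = 3782593/(108*(-5955739/308)) = (3782593/108)*(-308/5955739) = -291259661/160804953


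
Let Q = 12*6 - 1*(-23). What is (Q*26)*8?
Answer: 19760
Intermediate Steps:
Q = 95 (Q = 72 + 23 = 95)
(Q*26)*8 = (95*26)*8 = 2470*8 = 19760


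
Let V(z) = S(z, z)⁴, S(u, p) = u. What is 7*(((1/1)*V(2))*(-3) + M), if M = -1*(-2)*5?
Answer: -266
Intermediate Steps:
V(z) = z⁴
M = 10 (M = 2*5 = 10)
7*(((1/1)*V(2))*(-3) + M) = 7*(((1/1)*2⁴)*(-3) + 10) = 7*(((1*1)*16)*(-3) + 10) = 7*((1*16)*(-3) + 10) = 7*(16*(-3) + 10) = 7*(-48 + 10) = 7*(-38) = -266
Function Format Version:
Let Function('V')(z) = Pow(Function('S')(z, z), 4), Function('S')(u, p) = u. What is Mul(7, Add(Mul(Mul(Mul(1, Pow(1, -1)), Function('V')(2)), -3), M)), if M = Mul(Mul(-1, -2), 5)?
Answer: -266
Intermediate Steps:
Function('V')(z) = Pow(z, 4)
M = 10 (M = Mul(2, 5) = 10)
Mul(7, Add(Mul(Mul(Mul(1, Pow(1, -1)), Function('V')(2)), -3), M)) = Mul(7, Add(Mul(Mul(Mul(1, Pow(1, -1)), Pow(2, 4)), -3), 10)) = Mul(7, Add(Mul(Mul(Mul(1, 1), 16), -3), 10)) = Mul(7, Add(Mul(Mul(1, 16), -3), 10)) = Mul(7, Add(Mul(16, -3), 10)) = Mul(7, Add(-48, 10)) = Mul(7, -38) = -266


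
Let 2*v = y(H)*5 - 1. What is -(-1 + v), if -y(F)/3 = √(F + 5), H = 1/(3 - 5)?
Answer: 3/2 + 45*√2/4 ≈ 17.410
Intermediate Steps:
H = -½ (H = 1/(-2) = -½ ≈ -0.50000)
y(F) = -3*√(5 + F) (y(F) = -3*√(F + 5) = -3*√(5 + F))
v = -½ - 45*√2/4 (v = (-3*√(5 - ½)*5 - 1)/2 = (-9*√2/2*5 - 1)/2 = (-45*√2/2 - 1)/2 = (-1 - 45*√2/2)/2 = -½ - 45*√2/4 ≈ -16.410)
-(-1 + v) = -(-1 + (-½ - 45*√2/4)) = -(-3/2 - 45*√2/4) = 3/2 + 45*√2/4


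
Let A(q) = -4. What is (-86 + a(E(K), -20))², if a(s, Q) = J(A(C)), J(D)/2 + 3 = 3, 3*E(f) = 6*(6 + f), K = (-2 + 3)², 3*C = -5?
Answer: 7396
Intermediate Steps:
C = -5/3 (C = (⅓)*(-5) = -5/3 ≈ -1.6667)
K = 1 (K = 1² = 1)
E(f) = 12 + 2*f (E(f) = (6*(6 + f))/3 = (36 + 6*f)/3 = 12 + 2*f)
J(D) = 0 (J(D) = -6 + 2*3 = -6 + 6 = 0)
a(s, Q) = 0
(-86 + a(E(K), -20))² = (-86 + 0)² = (-86)² = 7396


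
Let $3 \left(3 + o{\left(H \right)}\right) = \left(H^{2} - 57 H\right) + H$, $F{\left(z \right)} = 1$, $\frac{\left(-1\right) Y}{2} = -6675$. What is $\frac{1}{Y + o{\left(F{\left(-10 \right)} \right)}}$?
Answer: $\frac{3}{39986} \approx 7.5026 \cdot 10^{-5}$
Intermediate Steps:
$Y = 13350$ ($Y = \left(-2\right) \left(-6675\right) = 13350$)
$o{\left(H \right)} = -3 - \frac{56 H}{3} + \frac{H^{2}}{3}$ ($o{\left(H \right)} = -3 + \frac{\left(H^{2} - 57 H\right) + H}{3} = -3 + \frac{H^{2} - 56 H}{3} = -3 + \left(- \frac{56 H}{3} + \frac{H^{2}}{3}\right) = -3 - \frac{56 H}{3} + \frac{H^{2}}{3}$)
$\frac{1}{Y + o{\left(F{\left(-10 \right)} \right)}} = \frac{1}{13350 - \left(\frac{65}{3} - \frac{1}{3}\right)} = \frac{1}{13350 - \frac{64}{3}} = \frac{1}{\frac{39986}{3}} = \frac{3}{39986}$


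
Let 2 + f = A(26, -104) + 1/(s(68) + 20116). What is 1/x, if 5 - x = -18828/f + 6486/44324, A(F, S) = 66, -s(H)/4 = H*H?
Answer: 2297778322/687123794447 ≈ 0.0033441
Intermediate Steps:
s(H) = -4*H**2 (s(H) = -4*H*H = -4*H**2)
f = 103681/1620 (f = -2 + (66 + 1/(-4*68**2 + 20116)) = -2 + (66 + 1/(-4*4624 + 20116)) = -2 + (66 + 1/(-18496 + 20116)) = -2 + (66 + 1/1620) = -2 + 106921/1620 = 103681/1620 ≈ 64.001)
x = 687123794447/2297778322 (x = 5 - (-18828/103681/1620 + 6486/44324) = 5 - (-18828*1620/103681 + 6486*(1/44324)) = 5 - (-30501360/103681 + 3243/22162) = 5 - 1*(-675634902837/2297778322) = 5 + 675634902837/2297778322 = 687123794447/2297778322 ≈ 299.04)
1/x = 1/(687123794447/2297778322) = 2297778322/687123794447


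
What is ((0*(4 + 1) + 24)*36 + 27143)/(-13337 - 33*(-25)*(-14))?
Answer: -28007/24887 ≈ -1.1254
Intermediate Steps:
((0*(4 + 1) + 24)*36 + 27143)/(-13337 - 33*(-25)*(-14)) = ((0*5 + 24)*36 + 27143)/(-13337 + 825*(-14)) = ((0 + 24)*36 + 27143)/(-13337 - 11550) = (24*36 + 27143)/(-24887) = (864 + 27143)*(-1/24887) = 28007*(-1/24887) = -28007/24887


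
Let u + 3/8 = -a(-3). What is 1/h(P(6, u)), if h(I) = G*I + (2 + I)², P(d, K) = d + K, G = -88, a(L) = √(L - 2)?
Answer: -64*I/(4656*√5 + 28279*I) ≈ -0.001993 - 0.00073375*I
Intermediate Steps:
a(L) = √(-2 + L)
u = -3/8 - I*√5 (u = -3/8 - √(-2 - 3) = -3/8 - √(-5) = -3/8 - I*√5 ≈ -0.375 - 2.2361*I)
P(d, K) = K + d
h(I) = (2 + I)² - 88*I (h(I) = -88*I + (2 + I)² = (2 + I)² - 88*I)
1/h(P(6, u)) = 1/((2 + ((-3/8 - I*√5) + 6))² - 88*((-3/8 - I*√5) + 6)) = 1/((2 + (45/8 - I*√5))² - 88*(45/8 - I*√5)) = 1/((61/8 - I*√5)² + (-495 + 88*I*√5)) = 1/(-495 + (61/8 - I*√5)² + 88*I*√5)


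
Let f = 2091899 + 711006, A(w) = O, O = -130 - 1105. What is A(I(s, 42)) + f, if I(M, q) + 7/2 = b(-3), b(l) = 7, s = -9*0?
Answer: 2801670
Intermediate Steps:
s = 0
I(M, q) = 7/2 (I(M, q) = -7/2 + 7 = 7/2)
O = -1235
A(w) = -1235
f = 2802905
A(I(s, 42)) + f = -1235 + 2802905 = 2801670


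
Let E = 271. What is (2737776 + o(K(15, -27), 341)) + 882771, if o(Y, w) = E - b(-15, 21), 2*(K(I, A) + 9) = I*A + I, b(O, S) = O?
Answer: 3620833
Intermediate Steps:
K(I, A) = -9 + I/2 + A*I/2 (K(I, A) = -9 + (I*A + I)/2 = -9 + (A*I + I)/2 = -9 + (I + A*I)/2 = -9 + (I/2 + A*I/2) = -9 + I/2 + A*I/2)
o(Y, w) = 286 (o(Y, w) = 271 - 1*(-15) = 271 + 15 = 286)
(2737776 + o(K(15, -27), 341)) + 882771 = (2737776 + 286) + 882771 = 2738062 + 882771 = 3620833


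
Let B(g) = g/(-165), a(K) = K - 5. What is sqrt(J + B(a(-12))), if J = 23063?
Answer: 2*sqrt(156973245)/165 ≈ 151.87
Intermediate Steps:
a(K) = -5 + K
B(g) = -g/165 (B(g) = g*(-1/165) = -g/165)
sqrt(J + B(a(-12))) = sqrt(23063 - (-5 - 12)/165) = sqrt(23063 - 1/165*(-17)) = sqrt(23063 + 17/165) = sqrt(3805412/165) = 2*sqrt(156973245)/165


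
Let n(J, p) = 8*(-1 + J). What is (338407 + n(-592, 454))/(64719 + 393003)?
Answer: 111221/152574 ≈ 0.72896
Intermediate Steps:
n(J, p) = -8 + 8*J
(338407 + n(-592, 454))/(64719 + 393003) = (338407 + (-8 + 8*(-592)))/(64719 + 393003) = (338407 + (-8 - 4736))/457722 = (338407 - 4744)*(1/457722) = 333663*(1/457722) = 111221/152574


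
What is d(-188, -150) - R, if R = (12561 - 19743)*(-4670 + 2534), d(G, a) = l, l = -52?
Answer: -15340804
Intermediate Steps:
d(G, a) = -52
R = 15340752 (R = -7182*(-2136) = 15340752)
d(-188, -150) - R = -52 - 1*15340752 = -52 - 15340752 = -15340804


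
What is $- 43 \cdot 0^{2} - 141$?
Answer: $-141$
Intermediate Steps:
$- 43 \cdot 0^{2} - 141 = \left(-43\right) 0 - 141 = 0 - 141 = -141$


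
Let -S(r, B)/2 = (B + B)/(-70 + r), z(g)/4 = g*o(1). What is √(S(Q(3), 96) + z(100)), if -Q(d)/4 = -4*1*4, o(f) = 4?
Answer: 8*√26 ≈ 40.792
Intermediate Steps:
z(g) = 16*g (z(g) = 4*(g*4) = 4*(4*g) = 16*g)
Q(d) = 64 (Q(d) = -4*(-4*1)*4 = -(-16)*4 = -4*(-16) = 64)
S(r, B) = -4*B/(-70 + r) (S(r, B) = -2*(B + B)/(-70 + r) = -2*2*B/(-70 + r) = -4*B/(-70 + r))
√(S(Q(3), 96) + z(100)) = √(-4*96/(-70 + 64) + 16*100) = √(-4*96/(-6) + 1600) = √(-4*96*(-⅙) + 1600) = √(64 + 1600) = √1664 = 8*√26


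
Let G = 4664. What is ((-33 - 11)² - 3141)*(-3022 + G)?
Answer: -1978610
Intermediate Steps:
((-33 - 11)² - 3141)*(-3022 + G) = ((-33 - 11)² - 3141)*(-3022 + 4664) = ((-44)² - 3141)*1642 = (1936 - 3141)*1642 = -1205*1642 = -1978610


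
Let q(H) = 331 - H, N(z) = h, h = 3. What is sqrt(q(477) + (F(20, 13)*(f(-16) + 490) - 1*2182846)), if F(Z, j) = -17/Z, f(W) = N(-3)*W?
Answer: I*sqrt(218336770)/10 ≈ 1477.6*I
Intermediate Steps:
N(z) = 3
f(W) = 3*W
sqrt(q(477) + (F(20, 13)*(f(-16) + 490) - 1*2182846)) = sqrt((331 - 1*477) + ((-17/20)*(3*(-16) + 490) - 1*2182846)) = sqrt((331 - 477) + ((-17*1/20)*(-48 + 490) - 2182846)) = sqrt(-146 + (-17/20*442 - 2182846)) = sqrt(-146 + (-3757/10 - 2182846)) = sqrt(-146 - 21832217/10) = sqrt(-21833677/10) = I*sqrt(218336770)/10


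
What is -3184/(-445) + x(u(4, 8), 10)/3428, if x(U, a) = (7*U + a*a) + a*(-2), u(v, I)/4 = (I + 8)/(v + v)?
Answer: 2743818/381365 ≈ 7.1947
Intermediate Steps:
u(v, I) = 2*(8 + I)/v (u(v, I) = 4*((I + 8)/(v + v)) = 4*((8 + I)/((2*v))) = 4*((8 + I)*(1/(2*v))) = 4*((8 + I)/(2*v)) = 2*(8 + I)/v)
x(U, a) = a**2 - 2*a + 7*U (x(U, a) = (7*U + a**2) - 2*a = (a**2 + 7*U) - 2*a = a**2 - 2*a + 7*U)
-3184/(-445) + x(u(4, 8), 10)/3428 = -3184/(-445) + (10**2 - 2*10 + 7*(2*(8 + 8)/4))/3428 = -3184*(-1/445) + (100 - 20 + 7*(2*(1/4)*16))*(1/3428) = 3184/445 + (100 - 20 + 7*8)*(1/3428) = 3184/445 + (100 - 20 + 56)*(1/3428) = 3184/445 + 136*(1/3428) = 3184/445 + 34/857 = 2743818/381365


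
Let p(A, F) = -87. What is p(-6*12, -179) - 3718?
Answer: -3805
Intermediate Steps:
p(-6*12, -179) - 3718 = -87 - 3718 = -3805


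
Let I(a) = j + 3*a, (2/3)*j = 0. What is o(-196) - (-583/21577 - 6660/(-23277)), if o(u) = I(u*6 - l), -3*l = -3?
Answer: -591189072176/167415943 ≈ -3531.3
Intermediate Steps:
j = 0 (j = (3/2)*0 = 0)
l = 1 (l = -1/3*(-3) = 1)
I(a) = 3*a (I(a) = 0 + 3*a = 3*a)
o(u) = -3 + 18*u (o(u) = 3*(u*6 - 1*1) = 3*(6*u - 1) = 3*(-1 + 6*u) = -3 + 18*u)
o(-196) - (-583/21577 - 6660/(-23277)) = (-3 + 18*(-196)) - (-583/21577 - 6660/(-23277)) = (-3 - 3528) - (-583*1/21577 - 6660*(-1/23277)) = -3531 - (-583/21577 + 2220/7759) = -3531 - 1*43377443/167415943 = -3531 - 43377443/167415943 = -591189072176/167415943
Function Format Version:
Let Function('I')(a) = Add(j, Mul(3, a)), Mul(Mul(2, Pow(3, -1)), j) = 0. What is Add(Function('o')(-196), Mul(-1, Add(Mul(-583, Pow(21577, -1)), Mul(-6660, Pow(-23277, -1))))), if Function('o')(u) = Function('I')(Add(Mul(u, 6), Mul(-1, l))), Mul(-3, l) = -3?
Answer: Rational(-591189072176, 167415943) ≈ -3531.3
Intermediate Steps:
j = 0 (j = Mul(Rational(3, 2), 0) = 0)
l = 1 (l = Mul(Rational(-1, 3), -3) = 1)
Function('I')(a) = Mul(3, a) (Function('I')(a) = Add(0, Mul(3, a)) = Mul(3, a))
Function('o')(u) = Add(-3, Mul(18, u)) (Function('o')(u) = Mul(3, Add(Mul(u, 6), Mul(-1, 1))) = Mul(3, Add(Mul(6, u), -1)) = Mul(3, Add(-1, Mul(6, u))) = Add(-3, Mul(18, u)))
Add(Function('o')(-196), Mul(-1, Add(Mul(-583, Pow(21577, -1)), Mul(-6660, Pow(-23277, -1))))) = Add(Add(-3, Mul(18, -196)), Mul(-1, Add(Mul(-583, Pow(21577, -1)), Mul(-6660, Pow(-23277, -1))))) = Add(Add(-3, -3528), Mul(-1, Add(Mul(-583, Rational(1, 21577)), Mul(-6660, Rational(-1, 23277))))) = Add(-3531, Mul(-1, Add(Rational(-583, 21577), Rational(2220, 7759)))) = Add(-3531, Mul(-1, Rational(43377443, 167415943))) = Add(-3531, Rational(-43377443, 167415943)) = Rational(-591189072176, 167415943)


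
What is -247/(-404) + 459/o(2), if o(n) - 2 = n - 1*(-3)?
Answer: 187165/2828 ≈ 66.183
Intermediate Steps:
o(n) = 5 + n (o(n) = 2 + (n - 1*(-3)) = 2 + (n + 3) = 2 + (3 + n) = 5 + n)
-247/(-404) + 459/o(2) = -247/(-404) + 459/(5 + 2) = -247*(-1/404) + 459/7 = 247/404 + 459*(⅐) = 247/404 + 459/7 = 187165/2828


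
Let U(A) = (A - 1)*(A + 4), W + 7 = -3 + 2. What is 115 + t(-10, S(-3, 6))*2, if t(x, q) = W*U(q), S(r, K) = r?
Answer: 179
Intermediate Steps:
W = -8 (W = -7 + (-3 + 2) = -7 - 1 = -8)
U(A) = (-1 + A)*(4 + A)
t(x, q) = 32 - 24*q - 8*q² (t(x, q) = -8*(-4 + q² + 3*q) = 32 - 24*q - 8*q²)
115 + t(-10, S(-3, 6))*2 = 115 + (32 - 24*(-3) - 8*(-3)²)*2 = 115 + (32 + 72 - 8*9)*2 = 115 + (32 + 72 - 72)*2 = 115 + 32*2 = 115 + 64 = 179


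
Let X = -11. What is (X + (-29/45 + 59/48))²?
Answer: 56235001/518400 ≈ 108.48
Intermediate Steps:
(X + (-29/45 + 59/48))² = (-11 + (-29/45 + 59/48))² = (-11 + 421/720)² = (-7499/720)² = 56235001/518400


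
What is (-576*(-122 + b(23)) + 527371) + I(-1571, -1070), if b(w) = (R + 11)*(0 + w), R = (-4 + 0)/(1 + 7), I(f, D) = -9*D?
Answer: 468169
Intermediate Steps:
R = -½ (R = -4/8 = -4*⅛ = -½ ≈ -0.50000)
b(w) = 21*w/2 (b(w) = (-½ + 11)*(0 + w) = 21*w/2)
(-576*(-122 + b(23)) + 527371) + I(-1571, -1070) = (-576*(-122 + (21/2)*23) + 527371) - 9*(-1070) = (-576*(-122 + 483/2) + 527371) + 9630 = (-576*239/2 + 527371) + 9630 = (-68832 + 527371) + 9630 = 458539 + 9630 = 468169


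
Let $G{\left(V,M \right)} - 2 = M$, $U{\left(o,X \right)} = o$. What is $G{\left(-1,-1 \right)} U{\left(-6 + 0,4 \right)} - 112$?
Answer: $-118$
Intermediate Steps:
$G{\left(V,M \right)} = 2 + M$
$G{\left(-1,-1 \right)} U{\left(-6 + 0,4 \right)} - 112 = \left(2 - 1\right) \left(-6 + 0\right) - 112 = 1 \left(-6\right) - 112 = -6 - 112 = -118$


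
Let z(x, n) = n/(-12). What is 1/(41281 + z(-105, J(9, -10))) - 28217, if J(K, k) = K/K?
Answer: -13977883495/495371 ≈ -28217.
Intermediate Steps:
J(K, k) = 1
z(x, n) = -n/12
1/(41281 + z(-105, J(9, -10))) - 28217 = 1/(41281 - 1/12*1) - 28217 = 1/(41281 - 1/12) - 28217 = 1/(495371/12) - 28217 = 12/495371 - 28217 = -13977883495/495371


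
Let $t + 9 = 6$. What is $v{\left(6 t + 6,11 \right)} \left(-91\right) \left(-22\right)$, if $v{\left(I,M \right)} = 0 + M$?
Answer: $22022$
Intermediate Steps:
$t = -3$ ($t = -9 + 6 = -3$)
$v{\left(I,M \right)} = M$
$v{\left(6 t + 6,11 \right)} \left(-91\right) \left(-22\right) = 11 \left(-91\right) \left(-22\right) = \left(-1001\right) \left(-22\right) = 22022$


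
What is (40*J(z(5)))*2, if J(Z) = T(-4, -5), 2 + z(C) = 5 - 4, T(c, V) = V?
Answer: -400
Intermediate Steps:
z(C) = -1 (z(C) = -2 + (5 - 4) = -2 + 1 = -1)
J(Z) = -5
(40*J(z(5)))*2 = (40*(-5))*2 = -200*2 = -400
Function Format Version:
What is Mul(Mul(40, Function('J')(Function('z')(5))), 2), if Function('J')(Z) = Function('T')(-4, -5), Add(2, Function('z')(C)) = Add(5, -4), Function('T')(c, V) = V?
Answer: -400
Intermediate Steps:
Function('z')(C) = -1 (Function('z')(C) = Add(-2, Add(5, -4)) = Add(-2, 1) = -1)
Function('J')(Z) = -5
Mul(Mul(40, Function('J')(Function('z')(5))), 2) = Mul(Mul(40, -5), 2) = Mul(-200, 2) = -400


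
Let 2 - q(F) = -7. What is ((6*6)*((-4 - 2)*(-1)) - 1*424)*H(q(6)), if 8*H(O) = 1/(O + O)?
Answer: -13/9 ≈ -1.4444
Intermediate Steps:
q(F) = 9 (q(F) = 2 - 1*(-7) = 2 + 7 = 9)
H(O) = 1/(16*O) (H(O) = 1/(8*(O + O)) = 1/(8*((2*O))) = (1/(2*O))/8 = 1/(16*O))
((6*6)*((-4 - 2)*(-1)) - 1*424)*H(q(6)) = ((6*6)*((-4 - 2)*(-1)) - 1*424)*((1/16)/9) = (36*(-6*(-1)) - 424)*((1/16)*(⅑)) = (36*6 - 424)*(1/144) = (216 - 424)*(1/144) = -208*1/144 = -13/9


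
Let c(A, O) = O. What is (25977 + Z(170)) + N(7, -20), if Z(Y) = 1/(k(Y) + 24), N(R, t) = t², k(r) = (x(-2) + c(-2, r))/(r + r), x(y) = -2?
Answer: 54916999/2082 ≈ 26377.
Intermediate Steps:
k(r) = (-2 + r)/(2*r) (k(r) = (-2 + r)/(r + r) = (-2 + r)/((2*r)) = (-2 + r)*(1/(2*r)) = (-2 + r)/(2*r))
Z(Y) = 1/(24 + (-2 + Y)/(2*Y)) (Z(Y) = 1/((-2 + Y)/(2*Y) + 24) = 1/(24 + (-2 + Y)/(2*Y)))
(25977 + Z(170)) + N(7, -20) = (25977 + 2*170/(-2 + 49*170)) + (-20)² = (25977 + 2*170/(-2 + 8330)) + 400 = (25977 + 2*170/8328) + 400 = (25977 + 2*170*(1/8328)) + 400 = (25977 + 85/2082) + 400 = 54084199/2082 + 400 = 54916999/2082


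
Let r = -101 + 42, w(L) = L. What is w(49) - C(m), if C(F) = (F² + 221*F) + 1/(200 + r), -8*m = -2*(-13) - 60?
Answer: -2049169/2256 ≈ -908.32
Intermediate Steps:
r = -59
m = 17/4 (m = -(-2*(-13) - 60)/8 = -(26 - 60)/8 = -⅛*(-34) = 17/4 ≈ 4.2500)
C(F) = 1/141 + F² + 221*F (C(F) = (F² + 221*F) + 1/(200 - 59) = (F² + 221*F) + 1/141 = 1/141 + F² + 221*F)
w(49) - C(m) = 49 - (1/141 + (17/4)² + 221*(17/4)) = 49 - (1/141 + 289/16 + 3757/4) = 49 - 1*2159713/2256 = 49 - 2159713/2256 = -2049169/2256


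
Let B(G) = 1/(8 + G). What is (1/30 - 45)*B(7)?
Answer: -1349/450 ≈ -2.9978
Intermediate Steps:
(1/30 - 45)*B(7) = (1/30 - 45)/(8 + 7) = (1/30 - 45)/15 = -1349/30*1/15 = -1349/450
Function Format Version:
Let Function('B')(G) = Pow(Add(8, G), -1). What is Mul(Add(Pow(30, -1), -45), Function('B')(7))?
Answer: Rational(-1349, 450) ≈ -2.9978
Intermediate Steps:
Mul(Add(Pow(30, -1), -45), Function('B')(7)) = Mul(Add(Pow(30, -1), -45), Pow(Add(8, 7), -1)) = Mul(Add(Rational(1, 30), -45), Pow(15, -1)) = Mul(Rational(-1349, 30), Rational(1, 15)) = Rational(-1349, 450)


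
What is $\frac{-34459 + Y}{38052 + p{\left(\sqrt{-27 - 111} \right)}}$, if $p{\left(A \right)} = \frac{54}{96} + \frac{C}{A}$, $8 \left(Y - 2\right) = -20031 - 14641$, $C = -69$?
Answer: $- \frac{125960273232}{123562457371} + \frac{4965248 i \sqrt{138}}{370687372113} \approx -1.0194 + 0.00015735 i$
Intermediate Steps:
$Y = -4332$ ($Y = 2 + \frac{-20031 - 14641}{8} = 2 + \frac{1}{8} \left(-34672\right) = 2 - 4334 = -4332$)
$p{\left(A \right)} = \frac{9}{16} - \frac{69}{A}$ ($p{\left(A \right)} = \frac{54}{96} - \frac{69}{A} = 54 \cdot \frac{1}{96} - \frac{69}{A} = \frac{9}{16} - \frac{69}{A}$)
$\frac{-34459 + Y}{38052 + p{\left(\sqrt{-27 - 111} \right)}} = \frac{-34459 - 4332}{38052 + \left(\frac{9}{16} - \frac{69}{\sqrt{-27 - 111}}\right)} = - \frac{38791}{38052 + \left(\frac{9}{16} - \frac{69}{\sqrt{-138}}\right)} = - \frac{38791}{38052 + \left(\frac{9}{16} - \frac{69}{i \sqrt{138}}\right)} = - \frac{38791}{38052 + \left(\frac{9}{16} - 69 \left(- \frac{i \sqrt{138}}{138}\right)\right)} = - \frac{38791}{38052 + \left(\frac{9}{16} + \frac{i \sqrt{138}}{2}\right)} = - \frac{38791}{\frac{608841}{16} + \frac{i \sqrt{138}}{2}}$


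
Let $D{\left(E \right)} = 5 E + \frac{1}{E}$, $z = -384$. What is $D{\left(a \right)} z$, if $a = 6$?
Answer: $-11584$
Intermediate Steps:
$D{\left(E \right)} = \frac{1}{E} + 5 E$
$D{\left(a \right)} z = \left(\frac{1}{6} + 5 \cdot 6\right) \left(-384\right) = \left(\frac{1}{6} + 30\right) \left(-384\right) = \frac{181}{6} \left(-384\right) = -11584$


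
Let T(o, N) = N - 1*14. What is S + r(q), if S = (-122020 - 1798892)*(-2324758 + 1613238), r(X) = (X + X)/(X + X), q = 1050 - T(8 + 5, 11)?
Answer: 1366767306241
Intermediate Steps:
T(o, N) = -14 + N (T(o, N) = N - 14 = -14 + N)
q = 1053 (q = 1050 - (-14 + 11) = 1050 - 1*(-3) = 1050 + 3 = 1053)
r(X) = 1 (r(X) = (2*X)/((2*X)) = (2*X)*(1/(2*X)) = 1)
S = 1366767306240 (S = -1920912*(-711520) = 1366767306240)
S + r(q) = 1366767306240 + 1 = 1366767306241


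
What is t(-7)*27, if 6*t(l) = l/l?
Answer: 9/2 ≈ 4.5000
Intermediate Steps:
t(l) = 1/6 (t(l) = (l/l)/6 = (1/6)*1 = 1/6)
t(-7)*27 = (1/6)*27 = 9/2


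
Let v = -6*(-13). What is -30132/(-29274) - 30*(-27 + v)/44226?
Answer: 1703477/1712529 ≈ 0.99471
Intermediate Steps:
v = 78
-30132/(-29274) - 30*(-27 + v)/44226 = -30132/(-29274) - 30*(-27 + 78)/44226 = -30132*(-1/29274) - 30*51*(1/44226) = 5022/4879 - 1530*1/44226 = 5022/4879 - 85/2457 = 1703477/1712529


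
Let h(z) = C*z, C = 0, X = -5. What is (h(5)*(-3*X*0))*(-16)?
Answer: 0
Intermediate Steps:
h(z) = 0 (h(z) = 0*z = 0)
(h(5)*(-3*X*0))*(-16) = (0*(-3*(-5)*0))*(-16) = (0*(15*0))*(-16) = (0*0)*(-16) = 0*(-16) = 0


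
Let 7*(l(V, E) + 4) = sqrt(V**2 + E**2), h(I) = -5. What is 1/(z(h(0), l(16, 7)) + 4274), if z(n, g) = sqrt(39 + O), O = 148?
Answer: 4274/18266889 - sqrt(187)/18266889 ≈ 0.00023323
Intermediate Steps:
l(V, E) = -4 + sqrt(E**2 + V**2)/7 (l(V, E) = -4 + sqrt(V**2 + E**2)/7 = -4 + sqrt(E**2 + V**2)/7)
z(n, g) = sqrt(187) (z(n, g) = sqrt(39 + 148) = sqrt(187))
1/(z(h(0), l(16, 7)) + 4274) = 1/(sqrt(187) + 4274) = 1/(4274 + sqrt(187))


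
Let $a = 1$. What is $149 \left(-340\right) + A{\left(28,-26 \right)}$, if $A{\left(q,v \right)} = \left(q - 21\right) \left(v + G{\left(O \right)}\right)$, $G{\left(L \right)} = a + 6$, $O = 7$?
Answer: $-50793$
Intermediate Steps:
$G{\left(L \right)} = 7$ ($G{\left(L \right)} = 1 + 6 = 7$)
$A{\left(q,v \right)} = \left(-21 + q\right) \left(7 + v\right)$ ($A{\left(q,v \right)} = \left(q - 21\right) \left(v + 7\right) = \left(-21 + q\right) \left(7 + v\right)$)
$149 \left(-340\right) + A{\left(28,-26 \right)} = 149 \left(-340\right) + \left(-147 - -546 + 7 \cdot 28 + 28 \left(-26\right)\right) = -50660 + \left(-147 + 546 + 196 - 728\right) = -50660 - 133 = -50793$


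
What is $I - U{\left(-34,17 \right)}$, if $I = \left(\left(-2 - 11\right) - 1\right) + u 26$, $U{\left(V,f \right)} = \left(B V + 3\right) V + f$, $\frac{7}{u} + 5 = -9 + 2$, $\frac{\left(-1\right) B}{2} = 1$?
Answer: $\frac{14207}{6} \approx 2367.8$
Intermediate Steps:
$B = -2$ ($B = \left(-2\right) 1 = -2$)
$u = - \frac{7}{12}$ ($u = \frac{7}{-5 + \left(-9 + 2\right)} = \frac{7}{-5 - 7} = \frac{7}{-12} = 7 \left(- \frac{1}{12}\right) = - \frac{7}{12} \approx -0.58333$)
$U{\left(V,f \right)} = f + V \left(3 - 2 V\right)$ ($U{\left(V,f \right)} = \left(- 2 V + 3\right) V + f = \left(3 - 2 V\right) V + f = V \left(3 - 2 V\right) + f = f + V \left(3 - 2 V\right)$)
$I = - \frac{175}{6}$ ($I = \left(\left(-2 - 11\right) - 1\right) - \frac{91}{6} = \left(-13 - 1\right) - \frac{91}{6} = -14 - \frac{91}{6} = - \frac{175}{6} \approx -29.167$)
$I - U{\left(-34,17 \right)} = - \frac{175}{6} - \left(17 - 2 \left(-34\right)^{2} + 3 \left(-34\right)\right) = - \frac{175}{6} - \left(17 - 2312 - 102\right) = - \frac{175}{6} - -2397 = - \frac{175}{6} + 2397 = \frac{14207}{6}$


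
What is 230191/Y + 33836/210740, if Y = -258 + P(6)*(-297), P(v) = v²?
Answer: -2406997357/115380150 ≈ -20.861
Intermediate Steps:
Y = -10950 (Y = -258 + 6²*(-297) = -258 + 36*(-297) = -258 - 10692 = -10950)
230191/Y + 33836/210740 = 230191/(-10950) + 33836/210740 = 230191*(-1/10950) + 33836*(1/210740) = -230191/10950 + 8459/52685 = -2406997357/115380150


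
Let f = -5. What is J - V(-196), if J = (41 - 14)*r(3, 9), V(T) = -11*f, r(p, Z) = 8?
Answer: 161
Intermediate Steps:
V(T) = 55 (V(T) = -11*(-5) = 55)
J = 216 (J = (41 - 14)*8 = 27*8 = 216)
J - V(-196) = 216 - 1*55 = 216 - 55 = 161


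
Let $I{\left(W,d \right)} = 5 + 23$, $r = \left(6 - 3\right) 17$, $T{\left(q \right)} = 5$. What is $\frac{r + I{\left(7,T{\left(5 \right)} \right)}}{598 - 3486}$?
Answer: $- \frac{79}{2888} \approx -0.027355$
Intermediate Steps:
$r = 51$ ($r = 3 \cdot 17 = 51$)
$I{\left(W,d \right)} = 28$
$\frac{r + I{\left(7,T{\left(5 \right)} \right)}}{598 - 3486} = \frac{51 + 28}{598 - 3486} = \frac{79}{-2888} = 79 \left(- \frac{1}{2888}\right) = - \frac{79}{2888}$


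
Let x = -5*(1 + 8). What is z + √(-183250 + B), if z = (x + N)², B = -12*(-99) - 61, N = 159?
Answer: 12996 + I*√182123 ≈ 12996.0 + 426.76*I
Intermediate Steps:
B = 1127 (B = 1188 - 61 = 1127)
x = -45 (x = -5*9 = -45)
z = 12996 (z = (-45 + 159)² = 114² = 12996)
z + √(-183250 + B) = 12996 + √(-183250 + 1127) = 12996 + √(-182123) = 12996 + I*√182123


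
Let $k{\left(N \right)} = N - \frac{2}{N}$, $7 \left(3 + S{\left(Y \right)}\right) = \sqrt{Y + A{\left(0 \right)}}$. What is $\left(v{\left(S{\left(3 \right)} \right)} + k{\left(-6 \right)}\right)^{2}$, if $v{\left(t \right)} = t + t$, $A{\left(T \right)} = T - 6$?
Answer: $\frac{59917}{441} - \frac{20 i \sqrt{3}}{3} \approx 135.87 - 11.547 i$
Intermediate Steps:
$A{\left(T \right)} = -6 + T$ ($A{\left(T \right)} = T - 6 = -6 + T$)
$S{\left(Y \right)} = -3 + \frac{\sqrt{-6 + Y}}{7}$ ($S{\left(Y \right)} = -3 + \frac{\sqrt{Y + \left(-6 + 0\right)}}{7} = -3 + \frac{\sqrt{Y - 6}}{7} = -3 + \frac{\sqrt{-6 + Y}}{7}$)
$v{\left(t \right)} = 2 t$
$\left(v{\left(S{\left(3 \right)} \right)} + k{\left(-6 \right)}\right)^{2} = \left(2 \left(-3 + \frac{\sqrt{-6 + 3}}{7}\right) - \left(6 + \frac{2}{-6}\right)\right)^{2} = \left(2 \left(-3 + \frac{\sqrt{-3}}{7}\right) - \frac{17}{3}\right)^{2} = \left(2 \left(-3 + \frac{i \sqrt{3}}{7}\right) + \left(-6 + \frac{1}{3}\right)\right)^{2} = \left(2 \left(-3 + \frac{i \sqrt{3}}{7}\right) - \frac{17}{3}\right)^{2} = \left(\left(-6 + \frac{2 i \sqrt{3}}{7}\right) - \frac{17}{3}\right)^{2} = \left(- \frac{35}{3} + \frac{2 i \sqrt{3}}{7}\right)^{2}$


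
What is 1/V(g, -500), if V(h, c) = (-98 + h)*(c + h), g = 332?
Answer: -1/39312 ≈ -2.5438e-5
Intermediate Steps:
1/V(g, -500) = 1/(332² - 98*(-500) - 98*332 - 500*332) = 1/(110224 + 49000 - 32536 - 166000) = 1/(-39312) = -1/39312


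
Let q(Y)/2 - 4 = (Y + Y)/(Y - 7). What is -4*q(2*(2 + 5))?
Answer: -64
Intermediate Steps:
q(Y) = 8 + 4*Y/(-7 + Y) (q(Y) = 8 + 2*((Y + Y)/(Y - 7)) = 8 + 2*((2*Y)/(-7 + Y)) = 8 + 2*(2*Y/(-7 + Y)) = 8 + 4*Y/(-7 + Y))
-4*q(2*(2 + 5)) = -16*(-14 + 3*(2*(2 + 5)))/(-7 + 2*(2 + 5)) = -16*(-14 + 3*(2*7))/(-7 + 2*7) = -16*(-14 + 3*14)/(-7 + 14) = -16*(-14 + 42)/7 = -16*28/7 = -4*16 = -64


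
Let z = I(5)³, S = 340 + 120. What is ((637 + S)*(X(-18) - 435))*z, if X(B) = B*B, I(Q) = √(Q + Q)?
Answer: -1217670*√10 ≈ -3.8506e+6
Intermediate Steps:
S = 460
I(Q) = √2*√Q (I(Q) = √(2*Q) = √2*√Q)
X(B) = B²
z = 10*√10 (z = (√2*√5)³ = (√10)³ = 10*√10 ≈ 31.623)
((637 + S)*(X(-18) - 435))*z = ((637 + 460)*((-18)² - 435))*(10*√10) = (1097*(324 - 435))*(10*√10) = (1097*(-111))*(10*√10) = -1217670*√10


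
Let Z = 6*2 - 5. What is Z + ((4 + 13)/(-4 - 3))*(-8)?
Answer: 185/7 ≈ 26.429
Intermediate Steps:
Z = 7 (Z = 12 - 5 = 7)
Z + ((4 + 13)/(-4 - 3))*(-8) = 7 + ((4 + 13)/(-4 - 3))*(-8) = 7 + (17/(-7))*(-8) = 7 + (17*(-1/7))*(-8) = 7 - 17/7*(-8) = 7 + 136/7 = 185/7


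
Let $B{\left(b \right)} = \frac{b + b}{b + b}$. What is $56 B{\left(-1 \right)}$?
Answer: $56$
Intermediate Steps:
$B{\left(b \right)} = 1$ ($B{\left(b \right)} = \frac{2 b}{2 b} = 2 b \frac{1}{2 b} = 1$)
$56 B{\left(-1 \right)} = 56 \cdot 1 = 56$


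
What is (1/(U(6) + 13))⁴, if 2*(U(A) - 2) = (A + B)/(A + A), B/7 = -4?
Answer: 20736/815730721 ≈ 2.5420e-5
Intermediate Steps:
B = -28 (B = 7*(-4) = -28)
U(A) = 2 + (-28 + A)/(4*A) (U(A) = 2 + ((A - 28)/(A + A))/2 = 2 + ((-28 + A)/((2*A)))/2 = 2 + ((-28 + A)*(1/(2*A)))/2 = 2 + ((-28 + A)/(2*A))/2 = 2 + (-28 + A)/(4*A))
(1/(U(6) + 13))⁴ = (1/((9/4 - 7/6) + 13))⁴ = (1/(13/12 + 13))⁴ = (1/(169/12))⁴ = (12/169)⁴ = 20736/815730721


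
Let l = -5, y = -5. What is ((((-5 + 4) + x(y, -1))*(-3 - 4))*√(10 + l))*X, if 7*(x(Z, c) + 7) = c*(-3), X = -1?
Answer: -53*√5 ≈ -118.51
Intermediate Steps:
x(Z, c) = -7 - 3*c/7 (x(Z, c) = -7 + (c*(-3))/7 = -7 + (-3*c)/7 = -7 - 3*c/7)
((((-5 + 4) + x(y, -1))*(-3 - 4))*√(10 + l))*X = ((((-5 + 4) + (-7 - 3/7*(-1)))*(-3 - 4))*√(10 - 5))*(-1) = (((-1 + (-7 + 3/7))*(-7))*√5)*(-1) = (((-1 - 46/7)*(-7))*√5)*(-1) = ((-53/7*(-7))*√5)*(-1) = (53*√5)*(-1) = -53*√5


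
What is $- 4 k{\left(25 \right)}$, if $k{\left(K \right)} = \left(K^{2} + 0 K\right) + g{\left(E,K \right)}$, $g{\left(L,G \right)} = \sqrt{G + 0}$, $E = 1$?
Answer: $-2520$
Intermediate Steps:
$g{\left(L,G \right)} = \sqrt{G}$
$k{\left(K \right)} = \sqrt{K} + K^{2}$ ($k{\left(K \right)} = \left(K^{2} + 0 K\right) + \sqrt{K} = \left(K^{2} + 0\right) + \sqrt{K} = K^{2} + \sqrt{K} = \sqrt{K} + K^{2}$)
$- 4 k{\left(25 \right)} = - 4 \left(\sqrt{25} + 25^{2}\right) = - 4 \left(5 + 625\right) = \left(-4\right) 630 = -2520$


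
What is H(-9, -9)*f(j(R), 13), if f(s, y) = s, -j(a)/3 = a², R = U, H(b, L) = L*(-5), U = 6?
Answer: -4860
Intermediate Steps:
H(b, L) = -5*L
R = 6
j(a) = -3*a²
H(-9, -9)*f(j(R), 13) = (-5*(-9))*(-3*6²) = 45*(-3*36) = 45*(-108) = -4860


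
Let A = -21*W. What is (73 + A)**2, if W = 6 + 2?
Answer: 9025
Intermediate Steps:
W = 8
A = -168 (A = -21*8 = -168)
(73 + A)**2 = (73 - 168)**2 = (-95)**2 = 9025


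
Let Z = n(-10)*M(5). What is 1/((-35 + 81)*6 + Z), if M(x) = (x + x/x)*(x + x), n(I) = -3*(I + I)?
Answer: 1/3876 ≈ 0.00025800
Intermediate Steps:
n(I) = -6*I
M(x) = 2*x*(1 + x) (M(x) = (x + 1)*(2*x) = (1 + x)*(2*x) = 2*x*(1 + x))
Z = 3600 (Z = (-6*(-10))*(2*5*(1 + 5)) = 60*(2*5*6) = 60*60 = 3600)
1/((-35 + 81)*6 + Z) = 1/((-35 + 81)*6 + 3600) = 1/(46*6 + 3600) = 1/(276 + 3600) = 1/3876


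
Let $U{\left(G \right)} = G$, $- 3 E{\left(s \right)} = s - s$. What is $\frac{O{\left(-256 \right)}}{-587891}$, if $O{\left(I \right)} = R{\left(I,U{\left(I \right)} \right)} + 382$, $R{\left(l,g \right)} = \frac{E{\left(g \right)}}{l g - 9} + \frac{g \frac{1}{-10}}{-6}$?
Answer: $- \frac{5666}{8818365} \approx -0.00064252$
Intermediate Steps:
$E{\left(s \right)} = 0$ ($E{\left(s \right)} = - \frac{s - s}{3} = \left(- \frac{1}{3}\right) 0 = 0$)
$R{\left(l,g \right)} = \frac{g}{60}$ ($R{\left(l,g \right)} = \frac{0}{l g - 9} + \frac{g \frac{1}{-10}}{-6} = \frac{0}{g l - 9} + g \left(- \frac{1}{10}\right) \left(- \frac{1}{6}\right) = \frac{0}{-9 + g l} + - \frac{g}{10} \left(- \frac{1}{6}\right) = 0 + \frac{g}{60} = \frac{g}{60}$)
$O{\left(I \right)} = 382 + \frac{I}{60}$ ($O{\left(I \right)} = \frac{I}{60} + 382 = 382 + \frac{I}{60}$)
$\frac{O{\left(-256 \right)}}{-587891} = \frac{382 + \frac{1}{60} \left(-256\right)}{-587891} = \left(382 - \frac{64}{15}\right) \left(- \frac{1}{587891}\right) = \frac{5666}{15} \left(- \frac{1}{587891}\right) = - \frac{5666}{8818365}$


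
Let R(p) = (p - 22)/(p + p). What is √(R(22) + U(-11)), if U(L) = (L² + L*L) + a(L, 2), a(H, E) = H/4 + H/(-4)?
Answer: 11*√2 ≈ 15.556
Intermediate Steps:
a(H, E) = 0 (a(H, E) = H*(¼) + H*(-¼) = H/4 - H/4 = 0)
R(p) = (-22 + p)/(2*p) (R(p) = (-22 + p)/((2*p)) = (-22 + p)*(1/(2*p)) = (-22 + p)/(2*p))
U(L) = 2*L² (U(L) = (L² + L*L) + 0 = (L² + L²) + 0 = 2*L² + 0 = 2*L²)
√(R(22) + U(-11)) = √((½)*(-22 + 22)/22 + 2*(-11)²) = √((½)*(1/22)*0 + 2*121) = √(0 + 242) = √242 = 11*√2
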